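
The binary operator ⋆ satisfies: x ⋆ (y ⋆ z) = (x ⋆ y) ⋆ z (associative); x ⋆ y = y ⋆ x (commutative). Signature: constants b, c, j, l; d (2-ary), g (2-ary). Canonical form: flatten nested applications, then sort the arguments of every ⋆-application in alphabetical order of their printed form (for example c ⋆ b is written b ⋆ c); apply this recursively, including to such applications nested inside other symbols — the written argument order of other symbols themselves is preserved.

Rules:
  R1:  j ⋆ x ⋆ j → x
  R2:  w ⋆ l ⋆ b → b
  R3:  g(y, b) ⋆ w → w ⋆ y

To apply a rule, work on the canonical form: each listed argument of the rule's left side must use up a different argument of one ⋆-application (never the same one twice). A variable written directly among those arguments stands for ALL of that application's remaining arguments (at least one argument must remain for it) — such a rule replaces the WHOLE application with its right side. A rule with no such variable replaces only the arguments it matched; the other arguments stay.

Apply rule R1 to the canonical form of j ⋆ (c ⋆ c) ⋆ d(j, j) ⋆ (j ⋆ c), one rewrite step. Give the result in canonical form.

Canonical form:  c ⋆ c ⋆ c ⋆ d(j, j) ⋆ j ⋆ j
R1 matches:  uses j, j;  x := c ⋆ c ⋆ c ⋆ d(j, j)
The extension variable absorbs all remaining arguments, so the whole application is rewritten.
New term:  c ⋆ c ⋆ c ⋆ d(j, j)

Answer: c ⋆ c ⋆ c ⋆ d(j, j)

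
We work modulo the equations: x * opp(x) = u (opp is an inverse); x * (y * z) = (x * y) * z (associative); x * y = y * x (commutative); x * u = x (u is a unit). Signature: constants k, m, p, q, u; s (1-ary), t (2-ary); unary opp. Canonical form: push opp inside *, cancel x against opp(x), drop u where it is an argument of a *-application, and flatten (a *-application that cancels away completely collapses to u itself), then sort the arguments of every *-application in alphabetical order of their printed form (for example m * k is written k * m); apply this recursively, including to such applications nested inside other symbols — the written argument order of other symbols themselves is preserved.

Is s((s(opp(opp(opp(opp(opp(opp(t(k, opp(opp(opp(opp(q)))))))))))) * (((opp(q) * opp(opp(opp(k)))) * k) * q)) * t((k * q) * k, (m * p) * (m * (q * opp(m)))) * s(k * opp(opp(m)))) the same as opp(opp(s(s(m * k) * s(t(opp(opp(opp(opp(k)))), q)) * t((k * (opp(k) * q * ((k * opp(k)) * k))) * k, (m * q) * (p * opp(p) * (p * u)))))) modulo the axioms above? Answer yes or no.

Answer: yes — both canonical forms are s(s(k * m) * s(t(k, q)) * t(k * k * q, m * p * q))

Derivation:
Left:  s((s(opp(opp(opp(opp(opp(opp(t(k, opp(opp(opp(opp(q)))))))))))) * (((opp(q) * opp(opp(opp(k)))) * k) * q)) * t((k * q) * k, (m * p) * (m * (q * opp(m)))) * s(k * opp(opp(m))))
  Descend into:  (s(opp(opp(opp(opp(opp(opp(t(k, opp(opp(opp(opp(q)))))))))))) * (((opp(q) * opp(opp(opp(k)))) * k) * q)) * t((k * q) * k, (m * p) * (m * (q * opp(m)))) * s(k * opp(opp(m)))
  Push opp inside:  distribute opp over * and collapse double opp
  Inverses cancel:  q cancels; k cancels
  Collect terms:  s(t(k, q)) * t(k * k * q, m * p * q) * s(k * m)
  Sort arguments:  s(k * m) * s(t(k, q)) * t(k * k * q, m * p * q)
  Reassemble:  s(s(k * m) * s(t(k, q)) * t(k * k * q, m * p * q))
Right:  opp(opp(s(s(m * k) * s(t(opp(opp(opp(opp(k)))), q)) * t((k * (opp(k) * q * ((k * opp(k)) * k))) * k, (m * q) * (p * opp(p) * (p * u))))))
  Push opp inside:  distribute opp over * and collapse double opp
  Combine occurrences:  s(s(k * m) * s(t(k, q)) * t(k * k * q, m * p * q))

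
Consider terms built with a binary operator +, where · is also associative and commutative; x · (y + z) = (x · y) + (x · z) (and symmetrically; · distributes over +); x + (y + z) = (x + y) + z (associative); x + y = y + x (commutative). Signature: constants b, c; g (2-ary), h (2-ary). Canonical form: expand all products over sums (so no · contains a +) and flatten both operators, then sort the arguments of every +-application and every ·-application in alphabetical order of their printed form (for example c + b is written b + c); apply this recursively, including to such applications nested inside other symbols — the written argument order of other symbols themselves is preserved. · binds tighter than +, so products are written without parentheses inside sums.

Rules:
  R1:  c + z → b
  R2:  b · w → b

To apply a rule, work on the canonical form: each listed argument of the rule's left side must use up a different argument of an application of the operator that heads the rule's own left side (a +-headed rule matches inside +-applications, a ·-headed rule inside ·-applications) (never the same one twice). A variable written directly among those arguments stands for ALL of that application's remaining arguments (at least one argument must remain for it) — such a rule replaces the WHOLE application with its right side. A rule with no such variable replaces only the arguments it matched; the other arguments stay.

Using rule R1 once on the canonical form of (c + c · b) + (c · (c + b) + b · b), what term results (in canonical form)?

Answer: b

Derivation:
Canonical form:  b · b + b · c + b · c + c + c · c
R1 matches:  uses c;  z := b · b + b · c + b · c + c · c
Every leftover argument binds to the variable; the entire application is replaced.
Giving:  b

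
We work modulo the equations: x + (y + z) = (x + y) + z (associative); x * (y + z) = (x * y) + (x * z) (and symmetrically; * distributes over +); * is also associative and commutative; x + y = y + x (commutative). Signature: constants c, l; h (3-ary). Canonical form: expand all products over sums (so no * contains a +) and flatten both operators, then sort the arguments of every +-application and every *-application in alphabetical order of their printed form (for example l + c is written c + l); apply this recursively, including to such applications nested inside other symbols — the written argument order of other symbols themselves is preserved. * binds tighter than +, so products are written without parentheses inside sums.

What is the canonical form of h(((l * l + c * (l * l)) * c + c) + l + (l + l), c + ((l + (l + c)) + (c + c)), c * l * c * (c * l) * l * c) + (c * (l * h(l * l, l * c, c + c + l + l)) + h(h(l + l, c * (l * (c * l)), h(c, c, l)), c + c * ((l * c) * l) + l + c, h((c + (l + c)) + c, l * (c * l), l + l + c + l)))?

Expand:  h(c + c * c * l * l + c * l * l + l + l + l, c + c + c + c + l + l, c * c * c * c * l * l * l) + c * h(l * l, c * l, c + c + l + l) * l + h(h(l + l, c * c * l * l, h(c, c, l)), c + c + c * c * l * l + l, h(c + c + c + l, c * l * l, c + l + l + l))
Sort:  c * h(l * l, c * l, c + c + l + l) * l + h(c + c * c * l * l + c * l * l + l + l + l, c + c + c + c + l + l, c * c * c * c * l * l * l) + h(h(l + l, c * c * l * l, h(c, c, l)), c + c + c * c * l * l + l, h(c + c + c + l, c * l * l, c + l + l + l))

Answer: c * h(l * l, c * l, c + c + l + l) * l + h(c + c * c * l * l + c * l * l + l + l + l, c + c + c + c + l + l, c * c * c * c * l * l * l) + h(h(l + l, c * c * l * l, h(c, c, l)), c + c + c * c * l * l + l, h(c + c + c + l, c * l * l, c + l + l + l))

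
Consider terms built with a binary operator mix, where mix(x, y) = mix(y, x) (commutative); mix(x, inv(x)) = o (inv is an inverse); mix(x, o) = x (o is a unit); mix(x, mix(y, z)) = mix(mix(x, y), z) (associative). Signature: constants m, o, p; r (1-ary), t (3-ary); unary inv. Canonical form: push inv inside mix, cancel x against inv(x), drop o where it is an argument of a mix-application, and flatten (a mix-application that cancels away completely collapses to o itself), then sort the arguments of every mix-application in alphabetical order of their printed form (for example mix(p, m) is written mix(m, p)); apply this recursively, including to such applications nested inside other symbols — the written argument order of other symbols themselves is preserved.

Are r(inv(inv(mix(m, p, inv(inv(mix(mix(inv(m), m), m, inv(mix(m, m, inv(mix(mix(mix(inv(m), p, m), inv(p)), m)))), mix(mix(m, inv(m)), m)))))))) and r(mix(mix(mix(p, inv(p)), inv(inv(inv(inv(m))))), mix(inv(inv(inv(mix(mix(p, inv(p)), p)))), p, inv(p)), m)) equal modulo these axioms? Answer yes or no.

Left:  r(inv(inv(mix(m, p, inv(inv(mix(mix(inv(m), m), m, inv(mix(m, m, inv(mix(mix(mix(inv(m), p, m), inv(p)), m)))), mix(mix(m, inv(m)), m))))))))
  Focus inside:  mix(m, p, inv(inv(mix(mix(inv(m), m), m, inv(mix(m, m, inv(mix(mix(mix(inv(m), p, m), inv(p)), m)))), mix(mix(m, inv(m)), m)))))
  Push inv inside:  distribute inv over mix and collapse double inv
  Collect terms:  mix(m, m, p)
  Rebuild:  r(mix(m, m, p))
Right:  r(mix(mix(mix(p, inv(p)), inv(inv(inv(inv(m))))), mix(inv(inv(inv(mix(mix(p, inv(p)), p)))), p, inv(p)), m))
  Work inside:  mix(mix(mix(p, inv(p)), inv(inv(inv(inv(m))))), mix(inv(inv(inv(mix(mix(p, inv(p)), p)))), p, inv(p)), m)
  Push inv inside:  distribute inv over mix and collapse double inv
  Combine occurrences:  mix(inv(p), m, m)
  Reassemble:  r(mix(inv(p), m, m))

Answer: no — r(mix(m, m, p)) vs r(mix(inv(p), m, m))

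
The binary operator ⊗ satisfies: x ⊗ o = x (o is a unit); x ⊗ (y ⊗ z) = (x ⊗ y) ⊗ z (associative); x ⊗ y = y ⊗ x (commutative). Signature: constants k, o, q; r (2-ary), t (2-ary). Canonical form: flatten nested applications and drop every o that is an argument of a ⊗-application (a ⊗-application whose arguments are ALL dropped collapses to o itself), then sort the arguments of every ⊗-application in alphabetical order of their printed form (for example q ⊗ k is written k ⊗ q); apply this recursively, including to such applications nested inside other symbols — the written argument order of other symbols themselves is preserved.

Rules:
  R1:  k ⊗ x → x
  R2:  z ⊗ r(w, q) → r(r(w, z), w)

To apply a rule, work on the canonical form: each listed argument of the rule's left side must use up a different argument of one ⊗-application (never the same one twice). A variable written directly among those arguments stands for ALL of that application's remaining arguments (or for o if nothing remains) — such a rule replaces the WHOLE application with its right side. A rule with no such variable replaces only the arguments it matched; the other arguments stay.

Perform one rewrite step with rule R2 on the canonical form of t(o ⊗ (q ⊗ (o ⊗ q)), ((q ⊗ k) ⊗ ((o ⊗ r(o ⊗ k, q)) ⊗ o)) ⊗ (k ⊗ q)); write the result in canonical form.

Canonical form:  t(q ⊗ q, k ⊗ k ⊗ q ⊗ q ⊗ r(k, q))
R2 matches:  uses r(k, q);  w := k, z := k ⊗ k ⊗ q ⊗ q
The variable takes the whole remainder — replace the entire application.
Giving:  t(q ⊗ q, r(r(k, k ⊗ k ⊗ q ⊗ q), k))

Answer: t(q ⊗ q, r(r(k, k ⊗ k ⊗ q ⊗ q), k))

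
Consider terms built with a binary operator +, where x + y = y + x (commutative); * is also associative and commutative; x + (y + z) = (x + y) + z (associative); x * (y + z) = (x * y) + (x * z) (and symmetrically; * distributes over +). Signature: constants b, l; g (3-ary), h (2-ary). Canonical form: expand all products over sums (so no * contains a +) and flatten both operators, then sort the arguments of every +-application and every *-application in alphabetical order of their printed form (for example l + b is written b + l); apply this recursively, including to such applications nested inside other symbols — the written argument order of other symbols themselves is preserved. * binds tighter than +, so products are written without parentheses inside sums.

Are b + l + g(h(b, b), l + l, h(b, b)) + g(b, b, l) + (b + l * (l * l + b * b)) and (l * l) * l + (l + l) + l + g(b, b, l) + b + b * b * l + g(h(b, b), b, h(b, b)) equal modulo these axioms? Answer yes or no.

Answer: no — b + b + b * b * l + g(b, b, l) + g(h(b, b), l + l, h(b, b)) + l + l * l * l vs b + b * b * l + g(b, b, l) + g(h(b, b), b, h(b, b)) + l + l + l + l * l * l

Derivation:
Left:  b + l + g(h(b, b), l + l, h(b, b)) + g(b, b, l) + (b + l * (l * l + b * b))
  Expand products over sums:  b + l + g(h(b, b), l + l, h(b, b)) + g(b, b, l) + b + l * l * l + b * b * l
  Sort:  b + b + b * b * l + g(b, b, l) + g(h(b, b), l + l, h(b, b)) + l + l * l * l
Right:  (l * l) * l + (l + l) + l + g(b, b, l) + b + b * b * l + g(h(b, b), b, h(b, b))
  Flatten:  l * l * l + l + l + l + g(b, b, l) + b + b * b * l + g(h(b, b), b, h(b, b))
  Sort:  b + b * b * l + g(b, b, l) + g(h(b, b), b, h(b, b)) + l + l + l + l * l * l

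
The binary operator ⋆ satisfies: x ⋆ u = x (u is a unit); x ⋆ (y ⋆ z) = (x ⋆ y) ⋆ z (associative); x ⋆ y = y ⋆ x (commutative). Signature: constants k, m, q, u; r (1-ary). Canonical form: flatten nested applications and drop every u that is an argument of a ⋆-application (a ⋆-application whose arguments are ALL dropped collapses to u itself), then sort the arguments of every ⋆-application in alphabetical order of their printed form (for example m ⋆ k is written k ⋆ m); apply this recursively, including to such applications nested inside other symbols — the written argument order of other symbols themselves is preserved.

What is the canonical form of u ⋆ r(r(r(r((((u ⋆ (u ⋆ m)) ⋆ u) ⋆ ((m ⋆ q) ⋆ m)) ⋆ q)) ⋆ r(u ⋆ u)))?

Answer: r(r(r(r(m ⋆ m ⋆ m ⋆ q ⋆ q)) ⋆ r(u)))

Derivation:
Simplify inside:  r(r(r(r((((u ⋆ (u ⋆ m)) ⋆ u) ⋆ ((m ⋆ q) ⋆ m)) ⋆ q)) ⋆ r(u ⋆ u)))  →  r(r(r(r(m ⋆ m ⋆ m ⋆ q ⋆ q)) ⋆ r(u)))
Units out:  drop u
Order the arguments:  r(r(r(r(m ⋆ m ⋆ m ⋆ q ⋆ q)) ⋆ r(u)))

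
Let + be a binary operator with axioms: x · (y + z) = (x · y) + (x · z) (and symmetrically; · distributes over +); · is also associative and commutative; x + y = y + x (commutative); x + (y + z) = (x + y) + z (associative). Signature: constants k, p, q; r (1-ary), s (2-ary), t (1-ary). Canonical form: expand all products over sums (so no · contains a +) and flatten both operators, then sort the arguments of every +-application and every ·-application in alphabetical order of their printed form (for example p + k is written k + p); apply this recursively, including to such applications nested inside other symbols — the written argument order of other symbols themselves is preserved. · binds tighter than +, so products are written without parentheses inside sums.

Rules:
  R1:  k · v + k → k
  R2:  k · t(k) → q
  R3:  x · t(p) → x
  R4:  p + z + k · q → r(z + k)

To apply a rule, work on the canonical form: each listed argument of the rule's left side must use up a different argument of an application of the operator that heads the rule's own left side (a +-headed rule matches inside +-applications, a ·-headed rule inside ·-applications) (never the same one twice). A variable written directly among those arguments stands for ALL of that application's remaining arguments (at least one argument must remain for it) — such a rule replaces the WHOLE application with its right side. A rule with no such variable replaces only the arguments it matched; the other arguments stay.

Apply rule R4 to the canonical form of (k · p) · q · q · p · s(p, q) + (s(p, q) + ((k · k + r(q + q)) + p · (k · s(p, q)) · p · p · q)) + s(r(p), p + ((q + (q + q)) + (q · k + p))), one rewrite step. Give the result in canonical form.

Canonical form:  k · k + k · p · p · p · q · s(p, q) + k · p · p · q · q · s(p, q) + r(q + q) + s(p, q) + s(r(p), k · q + p + p + q + q + q)
Match R4:  consume k · q, p;  z := p + q + q + q
The extension variable absorbs all remaining arguments, so the whole application is rewritten.
New term:  k · k + k · p · p · p · q · s(p, q) + k · p · p · q · q · s(p, q) + r(q + q) + s(p, q) + s(r(p), r(k + p + q + q + q))

Answer: k · k + k · p · p · p · q · s(p, q) + k · p · p · q · q · s(p, q) + r(q + q) + s(p, q) + s(r(p), r(k + p + q + q + q))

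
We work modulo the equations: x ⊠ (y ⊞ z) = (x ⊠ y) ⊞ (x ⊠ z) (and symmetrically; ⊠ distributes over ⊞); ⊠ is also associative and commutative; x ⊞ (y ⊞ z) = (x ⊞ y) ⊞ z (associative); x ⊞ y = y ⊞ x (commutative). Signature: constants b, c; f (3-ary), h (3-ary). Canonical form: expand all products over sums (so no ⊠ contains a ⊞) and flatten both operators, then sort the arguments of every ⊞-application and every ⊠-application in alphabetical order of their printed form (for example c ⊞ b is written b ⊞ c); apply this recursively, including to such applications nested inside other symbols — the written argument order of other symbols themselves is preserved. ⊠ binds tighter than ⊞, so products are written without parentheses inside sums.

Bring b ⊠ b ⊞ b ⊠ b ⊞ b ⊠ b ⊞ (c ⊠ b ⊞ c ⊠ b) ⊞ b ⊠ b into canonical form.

Answer: b ⊠ b ⊞ b ⊠ b ⊞ b ⊠ b ⊞ b ⊠ b ⊞ b ⊠ c ⊞ b ⊠ c

Derivation:
Flatten:  b ⊠ b ⊞ b ⊠ b ⊞ b ⊠ b ⊞ b ⊠ c ⊞ b ⊠ c ⊞ b ⊠ b
Sort:  b ⊠ b ⊞ b ⊠ b ⊞ b ⊠ b ⊞ b ⊠ b ⊞ b ⊠ c ⊞ b ⊠ c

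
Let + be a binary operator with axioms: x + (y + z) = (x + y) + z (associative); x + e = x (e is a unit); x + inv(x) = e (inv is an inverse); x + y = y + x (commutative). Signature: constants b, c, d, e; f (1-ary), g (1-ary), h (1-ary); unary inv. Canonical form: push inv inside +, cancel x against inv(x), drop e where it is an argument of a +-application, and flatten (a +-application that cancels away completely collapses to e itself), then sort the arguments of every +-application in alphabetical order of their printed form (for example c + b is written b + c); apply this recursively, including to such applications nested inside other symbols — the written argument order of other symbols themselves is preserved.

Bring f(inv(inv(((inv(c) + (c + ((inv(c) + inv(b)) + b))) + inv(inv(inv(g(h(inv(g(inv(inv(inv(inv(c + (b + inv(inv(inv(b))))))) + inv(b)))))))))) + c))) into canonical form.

Answer: f(inv(g(h(inv(g(b + c))))))

Derivation:
Descend into:  ((inv(c) + (c + ((inv(c) + inv(b)) + b))) + inv(inv(inv(g(h(inv(g(inv(inv(inv(inv(c + (b + inv(inv(inv(b))))))) + inv(b)))))))))) + c
Push inv inside:  distribute inv over + and collapse double inv
Cancel inverse pairs:  c cancels; b cancels
Collect:  inv(g(h(inv(g(b + c)))))
Rebuild:  f(inv(g(h(inv(g(b + c))))))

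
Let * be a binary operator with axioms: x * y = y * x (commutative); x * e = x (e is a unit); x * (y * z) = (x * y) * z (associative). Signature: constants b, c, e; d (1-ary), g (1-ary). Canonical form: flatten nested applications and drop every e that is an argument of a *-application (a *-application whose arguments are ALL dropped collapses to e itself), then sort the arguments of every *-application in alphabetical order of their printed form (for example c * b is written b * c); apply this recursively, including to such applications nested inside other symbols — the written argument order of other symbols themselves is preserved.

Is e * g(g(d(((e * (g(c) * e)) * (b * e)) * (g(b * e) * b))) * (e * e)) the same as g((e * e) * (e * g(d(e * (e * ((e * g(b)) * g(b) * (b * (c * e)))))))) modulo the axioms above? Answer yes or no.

Left:  e * g(g(d(((e * (g(c) * e)) * (b * e)) * (g(b * e) * b))) * (e * e))
  Canonicalize subterm:  g(g(d(((e * (g(c) * e)) * (b * e)) * (g(b * e) * b))) * (e * e))  →  g(g(d(b * b * g(b) * g(c))))
  Units out:  drop e
  Sort arguments:  g(g(d(b * b * g(b) * g(c))))
Right:  g((e * e) * (e * g(d(e * (e * ((e * g(b)) * g(b) * (b * (c * e))))))))
  Work inside:  (e * e) * (e * g(d(e * (e * ((e * g(b)) * g(b) * (b * (c * e)))))))
  Merge nested applications:  e * e * e * g(d(e * (e * ((e * g(b)) * g(b) * (b * (c * e))))))
  Inside:  g(d(e * (e * ((e * g(b)) * g(b) * (b * (c * e))))))  →  g(d(b * c * g(b) * g(b)))
  Unit:  drop e (×3)
  Sort:  g(d(b * c * g(b) * g(b)))
  Put back:  g(g(d(b * c * g(b) * g(b))))

Answer: no — g(g(d(b * b * g(b) * g(c)))) vs g(g(d(b * c * g(b) * g(b))))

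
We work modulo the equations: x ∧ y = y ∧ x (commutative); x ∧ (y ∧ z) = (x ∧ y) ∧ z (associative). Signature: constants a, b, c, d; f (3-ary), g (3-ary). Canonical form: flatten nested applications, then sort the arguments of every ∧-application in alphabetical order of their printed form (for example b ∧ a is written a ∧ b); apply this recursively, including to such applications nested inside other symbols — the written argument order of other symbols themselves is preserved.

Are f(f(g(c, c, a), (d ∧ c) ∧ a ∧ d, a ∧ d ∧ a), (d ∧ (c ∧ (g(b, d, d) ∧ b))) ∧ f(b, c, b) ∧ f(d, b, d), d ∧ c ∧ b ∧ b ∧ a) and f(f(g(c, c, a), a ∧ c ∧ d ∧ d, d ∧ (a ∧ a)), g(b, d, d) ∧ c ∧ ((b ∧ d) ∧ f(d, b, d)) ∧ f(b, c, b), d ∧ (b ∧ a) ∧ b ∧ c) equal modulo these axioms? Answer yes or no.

Left:  f(f(g(c, c, a), (d ∧ c) ∧ a ∧ d, a ∧ d ∧ a), (d ∧ (c ∧ (g(b, d, d) ∧ b))) ∧ f(b, c, b) ∧ f(d, b, d), d ∧ c ∧ b ∧ b ∧ a)
  Focus inside:  (d ∧ (c ∧ (g(b, d, d) ∧ b))) ∧ f(b, c, b) ∧ f(d, b, d)
  Flatten:  d ∧ c ∧ g(b, d, d) ∧ b ∧ f(b, c, b) ∧ f(d, b, d)
  Order the arguments:  b ∧ c ∧ d ∧ f(b, c, b) ∧ f(d, b, d) ∧ g(b, d, d)
  Rebuild:  f(f(g(c, c, a), a ∧ c ∧ d ∧ d, a ∧ a ∧ d), b ∧ c ∧ d ∧ f(b, c, b) ∧ f(d, b, d) ∧ g(b, d, d), a ∧ b ∧ b ∧ c ∧ d)
Right:  f(f(g(c, c, a), a ∧ c ∧ d ∧ d, d ∧ (a ∧ a)), g(b, d, d) ∧ c ∧ ((b ∧ d) ∧ f(d, b, d)) ∧ f(b, c, b), d ∧ (b ∧ a) ∧ b ∧ c)
  Descend into:  g(b, d, d) ∧ c ∧ ((b ∧ d) ∧ f(d, b, d)) ∧ f(b, c, b)
  Un-nest:  g(b, d, d) ∧ c ∧ b ∧ d ∧ f(d, b, d) ∧ f(b, c, b)
  Order the arguments:  b ∧ c ∧ d ∧ f(b, c, b) ∧ f(d, b, d) ∧ g(b, d, d)
  Rebuild:  f(f(g(c, c, a), a ∧ c ∧ d ∧ d, a ∧ a ∧ d), b ∧ c ∧ d ∧ f(b, c, b) ∧ f(d, b, d) ∧ g(b, d, d), a ∧ b ∧ b ∧ c ∧ d)

Answer: yes — both canonical forms are f(f(g(c, c, a), a ∧ c ∧ d ∧ d, a ∧ a ∧ d), b ∧ c ∧ d ∧ f(b, c, b) ∧ f(d, b, d) ∧ g(b, d, d), a ∧ b ∧ b ∧ c ∧ d)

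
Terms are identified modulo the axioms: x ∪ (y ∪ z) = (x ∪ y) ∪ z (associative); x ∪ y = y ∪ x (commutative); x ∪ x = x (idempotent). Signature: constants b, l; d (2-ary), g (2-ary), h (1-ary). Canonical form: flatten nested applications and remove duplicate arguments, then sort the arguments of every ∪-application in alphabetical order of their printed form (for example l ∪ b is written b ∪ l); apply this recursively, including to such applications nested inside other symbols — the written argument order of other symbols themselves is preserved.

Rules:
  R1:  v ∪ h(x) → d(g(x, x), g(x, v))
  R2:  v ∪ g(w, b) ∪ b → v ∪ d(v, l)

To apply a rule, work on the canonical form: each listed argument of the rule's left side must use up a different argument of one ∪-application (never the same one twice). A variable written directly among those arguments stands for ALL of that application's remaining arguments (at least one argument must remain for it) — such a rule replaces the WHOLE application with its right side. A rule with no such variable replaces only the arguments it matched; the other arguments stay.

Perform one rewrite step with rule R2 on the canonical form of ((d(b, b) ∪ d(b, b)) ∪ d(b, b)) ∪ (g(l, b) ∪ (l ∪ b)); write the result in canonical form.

Canonical form:  b ∪ d(b, b) ∪ g(l, b) ∪ l
Match R2:  consume b, g(l, b);  v := d(b, b) ∪ l, w := l
Every leftover argument binds to the variable; the entire application is replaced.
Giving:  d(b, b) ∪ d(d(b, b) ∪ l, l) ∪ l

Answer: d(b, b) ∪ d(d(b, b) ∪ l, l) ∪ l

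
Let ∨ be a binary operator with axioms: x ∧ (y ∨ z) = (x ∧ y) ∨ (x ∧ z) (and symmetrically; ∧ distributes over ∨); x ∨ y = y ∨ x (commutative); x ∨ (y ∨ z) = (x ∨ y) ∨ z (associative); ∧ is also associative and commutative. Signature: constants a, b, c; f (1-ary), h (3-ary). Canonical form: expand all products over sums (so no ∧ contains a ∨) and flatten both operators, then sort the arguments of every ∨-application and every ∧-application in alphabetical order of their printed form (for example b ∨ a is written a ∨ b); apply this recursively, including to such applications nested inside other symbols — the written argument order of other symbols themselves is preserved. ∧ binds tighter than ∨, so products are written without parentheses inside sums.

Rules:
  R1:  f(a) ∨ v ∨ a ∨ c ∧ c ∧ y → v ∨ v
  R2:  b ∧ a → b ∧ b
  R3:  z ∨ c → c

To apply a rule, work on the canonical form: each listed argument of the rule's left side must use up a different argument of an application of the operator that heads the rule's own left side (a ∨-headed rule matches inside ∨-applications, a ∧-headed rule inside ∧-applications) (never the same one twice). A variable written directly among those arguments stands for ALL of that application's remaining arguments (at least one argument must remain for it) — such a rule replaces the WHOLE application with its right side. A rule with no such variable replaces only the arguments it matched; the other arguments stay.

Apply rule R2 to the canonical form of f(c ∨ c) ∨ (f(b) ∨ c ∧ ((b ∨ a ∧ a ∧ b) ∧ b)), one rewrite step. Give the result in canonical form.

Answer: a ∧ b ∧ b ∧ b ∧ c ∨ b ∧ b ∧ c ∨ f(b) ∨ f(c ∨ c)

Derivation:
Canonical form:  a ∧ a ∧ b ∧ b ∧ c ∨ b ∧ b ∧ c ∨ f(b) ∨ f(c ∨ c)
Apply R2:  consuming a, b
Giving:  a ∧ b ∧ b ∧ b ∧ c ∨ b ∧ b ∧ c ∨ f(b) ∨ f(c ∨ c)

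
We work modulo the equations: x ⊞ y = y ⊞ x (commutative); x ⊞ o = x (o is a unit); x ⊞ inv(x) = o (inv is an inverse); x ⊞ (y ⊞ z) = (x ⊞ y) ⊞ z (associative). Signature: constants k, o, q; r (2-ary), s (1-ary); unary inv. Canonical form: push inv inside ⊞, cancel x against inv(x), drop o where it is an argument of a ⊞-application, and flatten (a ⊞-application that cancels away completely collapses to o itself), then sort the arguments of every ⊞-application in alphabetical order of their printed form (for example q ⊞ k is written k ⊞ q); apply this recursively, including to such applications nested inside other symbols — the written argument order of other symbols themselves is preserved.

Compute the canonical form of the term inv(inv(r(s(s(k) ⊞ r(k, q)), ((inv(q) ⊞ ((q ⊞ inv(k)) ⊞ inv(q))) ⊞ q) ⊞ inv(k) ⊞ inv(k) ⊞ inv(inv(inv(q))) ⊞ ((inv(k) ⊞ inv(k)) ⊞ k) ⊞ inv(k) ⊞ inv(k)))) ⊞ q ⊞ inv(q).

Answer: r(s(r(k, q) ⊞ s(k)), inv(k) ⊞ inv(k) ⊞ inv(k) ⊞ inv(k) ⊞ inv(k) ⊞ inv(k) ⊞ inv(q))

Derivation:
Push inv inside:  distribute inv over ⊞ and collapse double inv
Cancel:  q cancels
Collect terms:  r(s(r(k, q) ⊞ s(k)), inv(k) ⊞ inv(k) ⊞ inv(k) ⊞ inv(k) ⊞ inv(k) ⊞ inv(k) ⊞ inv(q))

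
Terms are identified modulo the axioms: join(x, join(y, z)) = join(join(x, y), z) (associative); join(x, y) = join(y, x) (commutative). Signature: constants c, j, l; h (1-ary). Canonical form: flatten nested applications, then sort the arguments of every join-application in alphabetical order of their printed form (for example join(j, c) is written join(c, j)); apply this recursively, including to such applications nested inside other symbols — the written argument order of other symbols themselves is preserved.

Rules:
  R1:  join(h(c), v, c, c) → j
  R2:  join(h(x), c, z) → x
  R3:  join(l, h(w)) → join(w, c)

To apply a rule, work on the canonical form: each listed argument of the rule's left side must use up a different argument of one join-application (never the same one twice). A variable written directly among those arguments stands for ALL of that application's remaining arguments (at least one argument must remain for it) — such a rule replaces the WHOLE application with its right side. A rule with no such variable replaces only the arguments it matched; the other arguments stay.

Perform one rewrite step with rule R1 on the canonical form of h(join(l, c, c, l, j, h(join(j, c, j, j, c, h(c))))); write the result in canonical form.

Canonical form:  h(join(c, c, h(join(c, c, h(c), j, j, j)), j, l, l))
Apply R1:  consuming c, c, h(c);  v := join(j, j, j)
The variable takes the whole remainder — replace the entire application.
Giving:  h(join(c, c, h(j), j, l, l))

Answer: h(join(c, c, h(j), j, l, l))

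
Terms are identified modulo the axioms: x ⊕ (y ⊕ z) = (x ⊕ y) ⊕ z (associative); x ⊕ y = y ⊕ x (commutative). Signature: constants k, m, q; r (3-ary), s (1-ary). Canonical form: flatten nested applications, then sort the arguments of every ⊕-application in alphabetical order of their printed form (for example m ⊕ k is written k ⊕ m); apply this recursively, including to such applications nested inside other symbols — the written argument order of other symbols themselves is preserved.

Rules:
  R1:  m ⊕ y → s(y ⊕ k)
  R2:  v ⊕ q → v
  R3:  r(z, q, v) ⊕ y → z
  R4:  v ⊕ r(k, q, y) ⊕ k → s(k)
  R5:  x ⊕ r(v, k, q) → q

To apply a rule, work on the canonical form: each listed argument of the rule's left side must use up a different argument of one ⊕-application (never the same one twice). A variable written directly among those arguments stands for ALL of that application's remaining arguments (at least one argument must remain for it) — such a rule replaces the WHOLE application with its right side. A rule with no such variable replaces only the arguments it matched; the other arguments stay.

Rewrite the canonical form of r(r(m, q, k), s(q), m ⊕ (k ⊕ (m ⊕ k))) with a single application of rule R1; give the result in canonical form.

Canonical form:  r(r(m, q, k), s(q), k ⊕ k ⊕ m ⊕ m)
R1 matches:  uses m;  y := k ⊕ k ⊕ m
Every leftover argument binds to the variable; the entire application is replaced.
New term:  r(r(m, q, k), s(q), s(k ⊕ k ⊕ k ⊕ m))

Answer: r(r(m, q, k), s(q), s(k ⊕ k ⊕ k ⊕ m))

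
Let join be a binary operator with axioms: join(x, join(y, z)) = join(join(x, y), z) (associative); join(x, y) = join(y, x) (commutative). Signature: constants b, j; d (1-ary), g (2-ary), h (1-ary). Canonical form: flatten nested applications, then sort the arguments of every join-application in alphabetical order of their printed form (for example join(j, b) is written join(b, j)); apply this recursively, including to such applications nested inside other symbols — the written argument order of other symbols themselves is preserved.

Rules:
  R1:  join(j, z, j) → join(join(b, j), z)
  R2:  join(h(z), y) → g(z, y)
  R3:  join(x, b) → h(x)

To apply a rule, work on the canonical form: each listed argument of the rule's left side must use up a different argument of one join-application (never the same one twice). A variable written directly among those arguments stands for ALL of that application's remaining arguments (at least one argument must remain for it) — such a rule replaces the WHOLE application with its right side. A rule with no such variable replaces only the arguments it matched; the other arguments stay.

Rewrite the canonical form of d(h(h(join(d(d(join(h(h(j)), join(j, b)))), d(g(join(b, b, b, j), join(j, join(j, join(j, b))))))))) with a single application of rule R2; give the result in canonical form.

Answer: d(h(h(join(d(d(g(h(j), join(b, j)))), d(g(join(b, b, b, j), join(b, j, j, j)))))))

Derivation:
Canonical form:  d(h(h(join(d(d(join(b, h(h(j)), j))), d(g(join(b, b, b, j), join(b, j, j, j)))))))
Match R2:  consume h(h(j));  y := join(b, j), z := h(j)
The variable takes the whole remainder — replace the entire application.
Giving:  d(h(h(join(d(d(g(h(j), join(b, j)))), d(g(join(b, b, b, j), join(b, j, j, j)))))))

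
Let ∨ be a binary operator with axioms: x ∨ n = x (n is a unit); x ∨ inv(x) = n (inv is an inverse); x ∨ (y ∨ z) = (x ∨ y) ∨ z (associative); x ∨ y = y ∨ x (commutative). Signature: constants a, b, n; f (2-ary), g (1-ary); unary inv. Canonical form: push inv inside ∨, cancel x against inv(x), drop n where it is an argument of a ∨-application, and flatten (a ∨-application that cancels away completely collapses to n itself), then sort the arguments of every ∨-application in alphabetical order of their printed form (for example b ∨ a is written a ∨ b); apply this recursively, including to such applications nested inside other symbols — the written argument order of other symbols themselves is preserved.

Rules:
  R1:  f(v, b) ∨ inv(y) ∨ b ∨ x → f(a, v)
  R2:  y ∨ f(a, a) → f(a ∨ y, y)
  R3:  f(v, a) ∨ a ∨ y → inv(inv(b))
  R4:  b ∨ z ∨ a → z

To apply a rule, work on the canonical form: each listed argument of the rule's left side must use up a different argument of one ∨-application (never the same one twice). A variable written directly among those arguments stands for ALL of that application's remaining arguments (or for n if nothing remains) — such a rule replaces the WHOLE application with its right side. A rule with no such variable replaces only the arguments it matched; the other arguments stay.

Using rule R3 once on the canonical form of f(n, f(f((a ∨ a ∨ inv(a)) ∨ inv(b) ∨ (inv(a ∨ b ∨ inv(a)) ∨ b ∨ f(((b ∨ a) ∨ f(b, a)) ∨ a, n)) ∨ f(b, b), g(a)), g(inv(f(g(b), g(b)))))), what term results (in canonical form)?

Answer: f(n, f(f(a ∨ f(b, b) ∨ f(b, n) ∨ inv(b), g(a)), g(inv(f(g(b), g(b))))))

Derivation:
Canonical form:  f(n, f(f(a ∨ f(a ∨ a ∨ b ∨ f(b, a), n) ∨ f(b, b) ∨ inv(b), g(a)), g(inv(f(g(b), g(b))))))
Apply R3:  consuming a, f(b, a);  v := b, y := a ∨ b
Every leftover argument binds to the variable; the entire application is replaced.
Giving:  f(n, f(f(a ∨ f(b, b) ∨ f(b, n) ∨ inv(b), g(a)), g(inv(f(g(b), g(b))))))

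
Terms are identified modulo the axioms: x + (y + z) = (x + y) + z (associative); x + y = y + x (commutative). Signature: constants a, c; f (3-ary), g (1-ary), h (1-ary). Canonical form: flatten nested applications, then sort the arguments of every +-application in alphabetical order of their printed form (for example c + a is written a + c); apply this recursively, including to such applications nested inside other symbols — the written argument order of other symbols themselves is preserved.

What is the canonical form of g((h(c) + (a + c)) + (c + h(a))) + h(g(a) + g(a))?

Canonicalize subterm:  g((h(c) + (a + c)) + (c + h(a)))  →  g(a + c + c + h(a) + h(c))
Order the arguments:  g(a + c + c + h(a) + h(c)) + h(g(a) + g(a))

Answer: g(a + c + c + h(a) + h(c)) + h(g(a) + g(a))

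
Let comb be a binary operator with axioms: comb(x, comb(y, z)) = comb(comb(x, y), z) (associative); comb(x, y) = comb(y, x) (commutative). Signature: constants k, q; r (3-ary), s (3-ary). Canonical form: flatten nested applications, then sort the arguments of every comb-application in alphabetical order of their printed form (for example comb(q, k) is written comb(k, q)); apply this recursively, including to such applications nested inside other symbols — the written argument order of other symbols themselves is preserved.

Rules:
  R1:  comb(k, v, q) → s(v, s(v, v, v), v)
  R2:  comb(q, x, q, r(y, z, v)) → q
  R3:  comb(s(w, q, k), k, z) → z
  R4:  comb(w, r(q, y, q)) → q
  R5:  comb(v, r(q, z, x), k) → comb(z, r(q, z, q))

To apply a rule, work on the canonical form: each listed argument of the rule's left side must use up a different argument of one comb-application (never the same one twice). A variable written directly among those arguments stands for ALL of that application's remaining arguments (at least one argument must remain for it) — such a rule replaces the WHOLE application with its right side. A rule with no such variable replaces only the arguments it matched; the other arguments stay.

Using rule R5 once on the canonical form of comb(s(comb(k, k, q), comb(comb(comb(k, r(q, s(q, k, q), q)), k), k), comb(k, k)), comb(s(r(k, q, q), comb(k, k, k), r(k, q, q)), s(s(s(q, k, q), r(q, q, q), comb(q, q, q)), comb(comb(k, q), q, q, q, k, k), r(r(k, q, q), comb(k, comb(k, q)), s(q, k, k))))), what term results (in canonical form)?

Answer: comb(s(comb(k, k, q), comb(r(q, s(q, k, q), q), s(q, k, q)), comb(k, k)), s(r(k, q, q), comb(k, k, k), r(k, q, q)), s(s(s(q, k, q), r(q, q, q), comb(q, q, q)), comb(k, k, k, q, q, q, q), r(r(k, q, q), comb(k, k, q), s(q, k, k))))

Derivation:
Canonical form:  comb(s(comb(k, k, q), comb(k, k, k, r(q, s(q, k, q), q)), comb(k, k)), s(r(k, q, q), comb(k, k, k), r(k, q, q)), s(s(s(q, k, q), r(q, q, q), comb(q, q, q)), comb(k, k, k, q, q, q, q), r(r(k, q, q), comb(k, k, q), s(q, k, k))))
Apply R5:  consuming k, r(q, s(q, k, q), q);  v := comb(k, k), x := q, z := s(q, k, q)
The variable takes the whole remainder — replace the entire application.
New term:  comb(s(comb(k, k, q), comb(r(q, s(q, k, q), q), s(q, k, q)), comb(k, k)), s(r(k, q, q), comb(k, k, k), r(k, q, q)), s(s(s(q, k, q), r(q, q, q), comb(q, q, q)), comb(k, k, k, q, q, q, q), r(r(k, q, q), comb(k, k, q), s(q, k, k))))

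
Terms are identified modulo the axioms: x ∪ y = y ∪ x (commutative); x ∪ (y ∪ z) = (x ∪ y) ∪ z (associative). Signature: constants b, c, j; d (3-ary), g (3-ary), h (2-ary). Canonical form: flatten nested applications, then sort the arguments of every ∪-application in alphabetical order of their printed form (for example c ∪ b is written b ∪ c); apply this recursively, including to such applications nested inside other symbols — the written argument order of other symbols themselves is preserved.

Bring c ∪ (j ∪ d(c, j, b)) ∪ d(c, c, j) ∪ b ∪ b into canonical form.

Answer: b ∪ b ∪ c ∪ d(c, c, j) ∪ d(c, j, b) ∪ j

Derivation:
Flatten:  c ∪ j ∪ d(c, j, b) ∪ d(c, c, j) ∪ b ∪ b
Sort arguments:  b ∪ b ∪ c ∪ d(c, c, j) ∪ d(c, j, b) ∪ j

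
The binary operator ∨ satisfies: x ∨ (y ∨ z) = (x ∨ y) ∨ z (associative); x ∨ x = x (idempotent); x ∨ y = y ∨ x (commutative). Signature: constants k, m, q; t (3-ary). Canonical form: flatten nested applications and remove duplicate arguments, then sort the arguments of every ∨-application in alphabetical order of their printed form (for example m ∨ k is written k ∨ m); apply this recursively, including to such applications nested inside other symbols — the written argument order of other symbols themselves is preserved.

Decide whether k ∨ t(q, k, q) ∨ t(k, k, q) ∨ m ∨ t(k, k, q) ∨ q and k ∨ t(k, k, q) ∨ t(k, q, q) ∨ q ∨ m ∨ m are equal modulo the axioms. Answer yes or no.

Left:  k ∨ t(q, k, q) ∨ t(k, k, q) ∨ m ∨ t(k, k, q) ∨ q
  Drop duplicates:  drop duplicate t(k, k, q)
  Sort arguments:  k ∨ m ∨ q ∨ t(k, k, q) ∨ t(q, k, q)
Right:  k ∨ t(k, k, q) ∨ t(k, q, q) ∨ q ∨ m ∨ m
  Drop duplicates:  drop duplicate m
  Sort:  k ∨ m ∨ q ∨ t(k, k, q) ∨ t(k, q, q)

Answer: no — k ∨ m ∨ q ∨ t(k, k, q) ∨ t(q, k, q) vs k ∨ m ∨ q ∨ t(k, k, q) ∨ t(k, q, q)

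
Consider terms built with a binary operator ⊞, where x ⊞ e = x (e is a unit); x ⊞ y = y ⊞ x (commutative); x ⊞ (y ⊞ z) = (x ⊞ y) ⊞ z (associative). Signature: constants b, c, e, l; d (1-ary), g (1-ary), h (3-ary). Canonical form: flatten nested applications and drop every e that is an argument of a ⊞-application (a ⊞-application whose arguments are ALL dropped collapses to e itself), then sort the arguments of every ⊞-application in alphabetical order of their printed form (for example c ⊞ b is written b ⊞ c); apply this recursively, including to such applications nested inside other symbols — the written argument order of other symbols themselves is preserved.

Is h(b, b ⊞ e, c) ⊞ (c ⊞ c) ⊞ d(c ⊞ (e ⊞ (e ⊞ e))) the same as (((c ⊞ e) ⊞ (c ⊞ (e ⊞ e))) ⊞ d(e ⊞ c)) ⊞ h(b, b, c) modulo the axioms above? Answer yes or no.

Answer: yes — both canonical forms are c ⊞ c ⊞ d(c) ⊞ h(b, b, c)

Derivation:
Left:  h(b, b ⊞ e, c) ⊞ (c ⊞ c) ⊞ d(c ⊞ (e ⊞ (e ⊞ e)))
  Un-nest:  h(b, b ⊞ e, c) ⊞ c ⊞ c ⊞ d(c ⊞ (e ⊞ (e ⊞ e)))
  Canonicalize subterm:  h(b, b ⊞ e, c)  →  h(b, b, c)
  Simplify inside:  d(c ⊞ (e ⊞ (e ⊞ e)))  →  d(c)
  Order the arguments:  c ⊞ c ⊞ d(c) ⊞ h(b, b, c)
Right:  (((c ⊞ e) ⊞ (c ⊞ (e ⊞ e))) ⊞ d(e ⊞ c)) ⊞ h(b, b, c)
  Un-nest:  c ⊞ e ⊞ c ⊞ e ⊞ e ⊞ d(e ⊞ c) ⊞ h(b, b, c)
  Simplify inside:  d(e ⊞ c)  →  d(c)
  Unit:  drop e (×3)
  Order the arguments:  c ⊞ c ⊞ d(c) ⊞ h(b, b, c)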